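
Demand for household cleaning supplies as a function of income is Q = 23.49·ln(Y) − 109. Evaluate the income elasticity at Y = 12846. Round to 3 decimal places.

0.207

At Y = 12846: Q = 113.234.
dQ/dY = 23.49/Y = 0.00182858 at this income.
η = (dQ/dY)·(Y/Q) = 0.00182858 × (12846/113.234) = 0.207.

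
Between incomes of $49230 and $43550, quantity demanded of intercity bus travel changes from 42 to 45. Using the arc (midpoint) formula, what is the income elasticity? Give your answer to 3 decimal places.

-0.563

ΔQ = 45 − 42 = 3; midpoint Q̄ = (42 + 45)/2 = 43.5.
ΔI = 43550 − 49230 = -5680; midpoint Ī = (49230 + 43550)/2 = 46390.
η = (ΔQ/Q̄) ÷ (ΔI/Ī) = (3/43.5) ÷ (-5680/46390) = -0.563.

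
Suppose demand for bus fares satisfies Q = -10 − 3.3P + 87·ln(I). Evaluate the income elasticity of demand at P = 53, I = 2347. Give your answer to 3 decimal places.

0.177

At P = 53, I = 2347: Q = 490.298.
Holding P constant, ∂Q/∂I = 87/I = 0.0370686.
η_I = (∂Q/∂I)·(I/Q) = 0.0370686 × (2347/490.298) = 0.177.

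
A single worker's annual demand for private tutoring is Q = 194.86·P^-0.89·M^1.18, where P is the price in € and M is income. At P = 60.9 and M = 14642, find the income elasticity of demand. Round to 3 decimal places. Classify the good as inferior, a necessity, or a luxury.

1.180 (luxury)

For a multiplicative demand Q = A·P^α·M^β, the income elasticity is β everywhere.
Here β = 1.18, so η = 1.180.
Since η > 1, this is a luxury.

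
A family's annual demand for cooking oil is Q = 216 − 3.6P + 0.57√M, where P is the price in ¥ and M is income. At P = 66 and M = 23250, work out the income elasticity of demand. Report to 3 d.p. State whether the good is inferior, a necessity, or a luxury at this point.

0.665 (necessity)

At P = 66, M = 23250: Q = 65.313.
Holding P constant, ∂Q/∂M = 0.57/(2√M) = 0.0018691.
η_M = (∂Q/∂M)·(M/Q) = 0.0018691 × (23250/65.313) = 0.665.
Since 0 < η < 1, this is a necessity.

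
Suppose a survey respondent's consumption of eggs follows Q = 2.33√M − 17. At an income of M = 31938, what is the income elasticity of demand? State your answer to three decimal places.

0.521

At M = 31938: Q = 399.399.
dQ/dM = 2.33/(2√M) = 0.00651887 at this income.
η = (dQ/dM)·(M/Q) = 0.00651887 × (31938/399.399) = 0.521.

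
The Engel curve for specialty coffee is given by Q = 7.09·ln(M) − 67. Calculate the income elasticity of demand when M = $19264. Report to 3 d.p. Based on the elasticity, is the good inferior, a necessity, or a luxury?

2.403 (luxury)

At M = 19264: Q = 2.950.
dQ/dM = 7.09/M = 0.000368044 at this income.
η = (dQ/dM)·(M/Q) = 0.000368044 × (19264/2.950) = 2.403.
Since η > 1, the good is a luxury.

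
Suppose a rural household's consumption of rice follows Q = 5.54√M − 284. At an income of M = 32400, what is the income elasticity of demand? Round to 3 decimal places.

At M = 32400: Q = 713.200.
dQ/dM = 5.54/(2√M) = 0.0153889 at this income.
η = (dQ/dM)·(M/Q) = 0.0153889 × (32400/713.200) = 0.699.

0.699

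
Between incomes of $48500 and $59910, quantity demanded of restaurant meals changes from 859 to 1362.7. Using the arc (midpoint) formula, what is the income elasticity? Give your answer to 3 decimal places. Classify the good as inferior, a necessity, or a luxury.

ΔQ = 1362.7 − 859 = 503.7; midpoint Q̄ = (859 + 1362.7)/2 = 1110.85.
ΔI = 59910 − 48500 = 11410; midpoint Ī = (48500 + 59910)/2 = 54205.
η = (ΔQ/Q̄) ÷ (ΔI/Ī) = (503.7/1110.85) ÷ (11410/54205) = 2.154.
η > 1 ⇒ luxury.

2.154 (luxury)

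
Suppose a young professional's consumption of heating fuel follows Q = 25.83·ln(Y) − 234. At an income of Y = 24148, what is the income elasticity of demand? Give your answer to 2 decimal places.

0.97

At Y = 24148: Q = 26.675.
dQ/dY = 25.83/Y = 0.00106965 at this income.
η = (dQ/dY)·(Y/Q) = 0.00106965 × (24148/26.675) = 0.97.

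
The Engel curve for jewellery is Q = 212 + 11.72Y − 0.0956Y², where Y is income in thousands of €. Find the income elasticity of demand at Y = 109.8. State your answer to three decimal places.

At Y = 109.8: Q = 346.2986.
dQ/dY = 11.72 − 0.1912Y = -9.27376.
η = (dQ/dY)·(Y/Q) = -9.27376 × (109.8/346.2986) = -2.940.

-2.940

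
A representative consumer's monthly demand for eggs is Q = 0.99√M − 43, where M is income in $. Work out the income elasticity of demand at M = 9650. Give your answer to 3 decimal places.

0.896

At M = 9650: Q = 54.252.
dQ/dM = 0.99/(2√M) = 0.00503897 at this income.
η = (dQ/dM)·(M/Q) = 0.00503897 × (9650/54.252) = 0.896.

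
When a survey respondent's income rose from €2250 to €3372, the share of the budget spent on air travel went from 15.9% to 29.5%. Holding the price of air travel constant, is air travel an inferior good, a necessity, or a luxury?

luxury

The budget share rises as income rises, so η > 1.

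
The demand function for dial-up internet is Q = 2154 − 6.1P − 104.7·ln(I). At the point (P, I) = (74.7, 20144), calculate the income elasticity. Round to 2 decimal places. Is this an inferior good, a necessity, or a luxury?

-0.16 (inferior good)

At P = 74.7, I = 20144: Q = 660.684.
Holding P constant, ∂Q/∂I = -104.7/I = -0.00519758.
η_I = (∂Q/∂I)·(I/Q) = -0.00519758 × (20144/660.684) = -0.16.
Since η < 0, this is an inferior good.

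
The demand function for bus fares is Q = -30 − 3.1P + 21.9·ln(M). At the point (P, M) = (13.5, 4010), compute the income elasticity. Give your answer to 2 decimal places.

At P = 13.5, M = 4010: Q = 109.844.
Holding P constant, ∂Q/∂M = 21.9/M = 0.00546135.
η_M = (∂Q/∂M)·(M/Q) = 0.00546135 × (4010/109.844) = 0.20.

0.20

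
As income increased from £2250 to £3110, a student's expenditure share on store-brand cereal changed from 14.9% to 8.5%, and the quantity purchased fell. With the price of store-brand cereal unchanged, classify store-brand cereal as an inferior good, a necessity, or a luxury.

inferior good

Quantity demanded falls as income rises, so η < 0.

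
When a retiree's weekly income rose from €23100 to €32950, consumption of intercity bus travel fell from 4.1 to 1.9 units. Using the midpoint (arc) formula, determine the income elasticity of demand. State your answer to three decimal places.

ΔQ = 1.9 − 4.1 = -2.2; midpoint Q̄ = (4.1 + 1.9)/2 = 3.
ΔI = 32950 − 23100 = 9850; midpoint Ī = (23100 + 32950)/2 = 28025.
η = (ΔQ/Q̄) ÷ (ΔI/Ī) = (-2.2/3) ÷ (9850/28025) = -2.086.

-2.086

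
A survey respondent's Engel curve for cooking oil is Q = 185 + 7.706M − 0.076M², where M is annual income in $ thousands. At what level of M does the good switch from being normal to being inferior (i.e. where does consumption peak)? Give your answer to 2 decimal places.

dQ/dM = 7.706 − 0.152M.
The good is inferior where dQ/dM < 0. Setting dQ/dM = 0 gives M = 7.706 / 0.152 = 50.70.

50.70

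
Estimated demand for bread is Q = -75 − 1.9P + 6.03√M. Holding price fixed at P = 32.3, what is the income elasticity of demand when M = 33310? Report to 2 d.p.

At P = 32.3, M = 33310: Q = 964.167.
Holding P constant, ∂Q/∂M = 6.03/(2√M) = 0.0165196.
η_M = (∂Q/∂M)·(M/Q) = 0.0165196 × (33310/964.167) = 0.57.

0.57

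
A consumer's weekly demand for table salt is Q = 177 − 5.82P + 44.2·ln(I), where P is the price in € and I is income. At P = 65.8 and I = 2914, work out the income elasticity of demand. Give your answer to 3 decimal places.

0.301

At P = 65.8, I = 2914: Q = 146.640.
Holding P constant, ∂Q/∂I = 44.2/I = 0.0151682.
η_I = (∂Q/∂I)·(I/Q) = 0.0151682 × (2914/146.640) = 0.301.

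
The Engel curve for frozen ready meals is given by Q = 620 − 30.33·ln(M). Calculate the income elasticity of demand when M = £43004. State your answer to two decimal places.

-0.10

At M = 43004: Q = 296.408.
dQ/dM = -30.33/M = -0.000705283 at this income.
η = (dQ/dM)·(M/Q) = -0.000705283 × (43004/296.408) = -0.10.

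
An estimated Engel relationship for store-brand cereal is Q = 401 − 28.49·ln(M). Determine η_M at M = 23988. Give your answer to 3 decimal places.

-0.251

At M = 23988: Q = 113.670.
dQ/dM = -28.49/M = -0.00118768 at this income.
η = (dQ/dM)·(M/Q) = -0.00118768 × (23988/113.670) = -0.251.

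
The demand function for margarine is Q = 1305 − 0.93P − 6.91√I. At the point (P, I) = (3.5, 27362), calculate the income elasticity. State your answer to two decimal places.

-3.60

At P = 3.5, I = 27362: Q = 158.730.
Holding P constant, ∂Q/∂I = -6.91/(2√I) = -0.0208869.
η_I = (∂Q/∂I)·(I/Q) = -0.0208869 × (27362/158.730) = -3.60.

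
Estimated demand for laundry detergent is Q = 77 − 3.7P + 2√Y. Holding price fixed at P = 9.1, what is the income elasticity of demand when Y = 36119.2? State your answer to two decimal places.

At P = 9.1, Y = 36119.2: Q = 423.431.
Holding P constant, ∂Q/∂Y = 2/(2√Y) = 0.00526176.
η_Y = (∂Q/∂Y)·(Y/Q) = 0.00526176 × (36119.2/423.431) = 0.45.

0.45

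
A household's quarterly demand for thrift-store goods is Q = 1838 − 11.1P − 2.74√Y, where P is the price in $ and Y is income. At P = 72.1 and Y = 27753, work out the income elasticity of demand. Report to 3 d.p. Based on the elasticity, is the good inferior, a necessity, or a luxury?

At P = 72.1, Y = 27753: Q = 581.227.
Holding P constant, ∂Q/∂Y = -2.74/(2√Y) = -0.00822367.
η_Y = (∂Q/∂Y)·(Y/Q) = -0.00822367 × (27753/581.227) = -0.393.
Since η < 0, this is an inferior good.

-0.393 (inferior good)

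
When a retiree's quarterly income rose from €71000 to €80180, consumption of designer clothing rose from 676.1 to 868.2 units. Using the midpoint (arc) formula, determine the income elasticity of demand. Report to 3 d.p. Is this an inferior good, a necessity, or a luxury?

ΔQ = 868.2 − 676.1 = 192.1; midpoint Q̄ = (676.1 + 868.2)/2 = 772.15.
ΔI = 80180 − 71000 = 9180; midpoint Ī = (71000 + 80180)/2 = 75590.
η = (ΔQ/Q̄) ÷ (ΔI/Ī) = (192.1/772.15) ÷ (9180/75590) = 2.049.
η > 1 ⇒ luxury.

2.049 (luxury)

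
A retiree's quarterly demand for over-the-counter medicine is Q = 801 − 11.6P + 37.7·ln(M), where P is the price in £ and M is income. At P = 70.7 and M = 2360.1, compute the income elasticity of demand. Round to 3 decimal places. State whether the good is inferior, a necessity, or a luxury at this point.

At P = 70.7, M = 2360.1: Q = 273.676.
Holding P constant, ∂Q/∂M = 37.7/M = 0.0159739.
η_M = (∂Q/∂M)·(M/Q) = 0.0159739 × (2360.1/273.676) = 0.138.
Since 0 < η < 1, this is a necessity.

0.138 (necessity)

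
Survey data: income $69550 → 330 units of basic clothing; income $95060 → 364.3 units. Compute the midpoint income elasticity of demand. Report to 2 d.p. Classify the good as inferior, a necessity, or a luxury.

0.32 (necessity)

ΔQ = 364.3 − 330 = 34.3; midpoint Q̄ = (330 + 364.3)/2 = 347.15.
ΔI = 95060 − 69550 = 25510; midpoint Ī = (69550 + 95060)/2 = 82305.
η = (ΔQ/Q̄) ÷ (ΔI/Ī) = (34.3/347.15) ÷ (25510/82305) = 0.32.
0 < η < 1 ⇒ necessity.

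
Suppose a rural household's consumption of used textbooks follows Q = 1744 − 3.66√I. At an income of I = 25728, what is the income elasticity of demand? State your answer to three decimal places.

-0.254

At I = 25728: Q = 1156.938.
dQ/dI = -3.66/(2√I) = -0.011409 at this income.
η = (dQ/dI)·(I/Q) = -0.011409 × (25728/1156.938) = -0.254.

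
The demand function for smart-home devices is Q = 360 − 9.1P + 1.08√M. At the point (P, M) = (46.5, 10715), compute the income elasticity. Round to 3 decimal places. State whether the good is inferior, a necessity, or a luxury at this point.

1.149 (luxury)

At P = 46.5, M = 10715: Q = 48.644.
Holding P constant, ∂Q/∂M = 1.08/(2√M) = 0.00521672.
η_M = (∂Q/∂M)·(M/Q) = 0.00521672 × (10715/48.644) = 1.149.
Since η > 1, this is a luxury.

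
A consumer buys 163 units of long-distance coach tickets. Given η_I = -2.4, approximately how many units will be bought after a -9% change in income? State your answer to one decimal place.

198.2

%ΔQ ≈ η × %ΔI = -2.4 × (-9%) = 21.6%.
New Q ≈ 163 × (1 + 0.216) = 198.2.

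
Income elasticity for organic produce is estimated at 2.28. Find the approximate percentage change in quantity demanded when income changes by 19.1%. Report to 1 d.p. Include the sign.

%ΔQ ≈ η × %ΔI = 2.28 × 19.1% = 43.5%.

43.5%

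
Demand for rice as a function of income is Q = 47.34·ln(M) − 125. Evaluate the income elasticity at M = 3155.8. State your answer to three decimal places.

0.185

At M = 3155.8: Q = 256.418.
dQ/dM = 47.34/M = 0.015001 at this income.
η = (dQ/dM)·(M/Q) = 0.015001 × (3155.8/256.418) = 0.185.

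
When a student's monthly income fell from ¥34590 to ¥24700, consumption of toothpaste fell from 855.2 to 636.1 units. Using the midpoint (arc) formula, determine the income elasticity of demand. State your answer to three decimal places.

0.881

ΔQ = 636.1 − 855.2 = -219.1; midpoint Q̄ = (855.2 + 636.1)/2 = 745.65.
ΔI = 24700 − 34590 = -9890; midpoint Ī = (34590 + 24700)/2 = 29645.
η = (ΔQ/Q̄) ÷ (ΔI/Ī) = (-219.1/745.65) ÷ (-9890/29645) = 0.881.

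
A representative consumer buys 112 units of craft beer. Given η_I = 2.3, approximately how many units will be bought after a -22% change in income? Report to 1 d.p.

%ΔQ ≈ η × %ΔI = 2.3 × (-22%) = -50.6%.
New Q ≈ 112 × (1 − 0.506) = 55.3.

55.3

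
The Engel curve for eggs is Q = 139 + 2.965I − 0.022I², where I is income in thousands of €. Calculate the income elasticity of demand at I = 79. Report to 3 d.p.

At I = 79: Q = 235.9330.
dQ/dI = 2.965 − 0.044I = -0.51100.
η = (dQ/dI)·(I/Q) = -0.51100 × (79/235.9330) = -0.171.

-0.171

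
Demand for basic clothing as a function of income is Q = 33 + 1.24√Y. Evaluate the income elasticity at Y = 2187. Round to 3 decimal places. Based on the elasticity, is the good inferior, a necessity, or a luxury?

0.319 (necessity)

At Y = 2187: Q = 90.989.
dQ/dY = 1.24/(2√Y) = 0.0132577 at this income.
η = (dQ/dY)·(Y/Q) = 0.0132577 × (2187/90.989) = 0.319.
Since 0 < η < 1, the good is a necessity.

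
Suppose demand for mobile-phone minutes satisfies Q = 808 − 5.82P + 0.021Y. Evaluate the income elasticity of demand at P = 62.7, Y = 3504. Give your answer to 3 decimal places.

0.142

At P = 62.7, Y = 3504: Q = 516.670.
Holding P constant, ∂Q/∂Y = 0.021.
η_Y = (∂Q/∂Y)·(Y/Q) = 0.021 × (3504/516.670) = 0.142.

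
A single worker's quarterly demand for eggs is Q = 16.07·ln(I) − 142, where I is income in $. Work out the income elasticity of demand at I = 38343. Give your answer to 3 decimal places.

At I = 38343: Q = 27.608.
dQ/dI = 16.07/I = 0.000419112 at this income.
η = (dQ/dI)·(I/Q) = 0.000419112 × (38343/27.608) = 0.582.

0.582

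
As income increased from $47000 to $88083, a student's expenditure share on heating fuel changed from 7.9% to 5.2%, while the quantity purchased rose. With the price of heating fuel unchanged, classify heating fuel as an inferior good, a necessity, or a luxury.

Quantity rises but the budget share falls as income rises, so 0 < η < 1.

necessity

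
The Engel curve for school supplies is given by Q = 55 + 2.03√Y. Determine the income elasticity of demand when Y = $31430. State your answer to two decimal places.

At Y = 31430: Q = 414.889.
dQ/dY = 2.03/(2√Y) = 0.00572524 at this income.
η = (dQ/dY)·(Y/Q) = 0.00572524 × (31430/414.889) = 0.43.

0.43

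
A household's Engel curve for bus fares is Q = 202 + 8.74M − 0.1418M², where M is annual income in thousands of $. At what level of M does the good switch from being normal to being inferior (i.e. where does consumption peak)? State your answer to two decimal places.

dQ/dM = 8.74 − 0.2836M.
The good is inferior where dQ/dM < 0. Setting dQ/dM = 0 gives M = 8.74 / 0.2836 = 30.82.

30.82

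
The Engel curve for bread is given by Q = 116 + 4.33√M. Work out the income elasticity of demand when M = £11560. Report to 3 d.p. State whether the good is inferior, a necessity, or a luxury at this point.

At M = 11560: Q = 581.551.
dQ/dM = 4.33/(2√M) = 0.0201363 at this income.
η = (dQ/dM)·(M/Q) = 0.0201363 × (11560/581.551) = 0.400.
Since 0 < η < 1, the good is a necessity.

0.400 (necessity)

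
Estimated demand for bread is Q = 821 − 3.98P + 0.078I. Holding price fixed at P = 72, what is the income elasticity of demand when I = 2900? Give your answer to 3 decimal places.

At P = 72, I = 2900: Q = 760.640.
Holding P constant, ∂Q/∂I = 0.078.
η_I = (∂Q/∂I)·(I/Q) = 0.078 × (2900/760.640) = 0.297.

0.297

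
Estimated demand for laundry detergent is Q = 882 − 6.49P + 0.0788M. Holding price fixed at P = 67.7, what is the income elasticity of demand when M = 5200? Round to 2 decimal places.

At P = 67.7, M = 5200: Q = 852.387.
Holding P constant, ∂Q/∂M = 0.0788.
η_M = (∂Q/∂M)·(M/Q) = 0.0788 × (5200/852.387) = 0.48.

0.48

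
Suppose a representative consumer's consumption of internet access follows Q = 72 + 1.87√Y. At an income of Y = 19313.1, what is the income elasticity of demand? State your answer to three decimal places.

At Y = 19313.1: Q = 331.877.
dQ/dY = 1.87/(2√Y) = 0.00672799 at this income.
η = (dQ/dY)·(Y/Q) = 0.00672799 × (19313.1/331.877) = 0.392.

0.392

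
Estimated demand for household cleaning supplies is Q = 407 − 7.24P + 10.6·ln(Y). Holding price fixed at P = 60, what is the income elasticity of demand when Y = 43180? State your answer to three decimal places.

At P = 60, Y = 43180: Q = 85.735.
Holding P constant, ∂Q/∂Y = 10.6/Y = 0.000245484.
η_Y = (∂Q/∂Y)·(Y/Q) = 0.000245484 × (43180/85.735) = 0.124.

0.124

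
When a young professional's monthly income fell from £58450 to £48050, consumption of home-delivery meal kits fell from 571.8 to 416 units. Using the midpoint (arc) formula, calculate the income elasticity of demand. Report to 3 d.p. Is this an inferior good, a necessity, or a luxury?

1.615 (luxury)

ΔQ = 416 − 571.8 = -155.8; midpoint Q̄ = (571.8 + 416)/2 = 493.9.
ΔI = 48050 − 58450 = -10400; midpoint Ī = (58450 + 48050)/2 = 53250.
η = (ΔQ/Q̄) ÷ (ΔI/Ī) = (-155.8/493.9) ÷ (-10400/53250) = 1.615.
η > 1 ⇒ luxury.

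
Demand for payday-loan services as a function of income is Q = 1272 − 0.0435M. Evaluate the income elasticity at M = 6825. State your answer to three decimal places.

-0.304

At M = 6825: Q = 975.113.
dQ/dM = −0.0435.
η = (dQ/dM)·(M/Q) = -0.0435 × (6825/975.113) = -0.304.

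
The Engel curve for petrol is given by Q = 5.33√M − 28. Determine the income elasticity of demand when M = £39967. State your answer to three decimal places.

0.513

At M = 39967: Q = 1037.560.
dQ/dM = 5.33/(2√M) = 0.0133305 at this income.
η = (dQ/dM)·(M/Q) = 0.0133305 × (39967/1037.560) = 0.513.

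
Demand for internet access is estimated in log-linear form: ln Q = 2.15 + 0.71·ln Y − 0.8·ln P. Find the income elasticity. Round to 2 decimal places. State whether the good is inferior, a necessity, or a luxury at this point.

0.71 (necessity)

In a log-linear demand, the coefficient on ln Y is the income elasticity.
So η = 0.71.
0 < η < 1 ⇒ necessity.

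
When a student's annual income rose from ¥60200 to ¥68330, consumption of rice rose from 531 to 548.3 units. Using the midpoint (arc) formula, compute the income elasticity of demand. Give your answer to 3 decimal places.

ΔQ = 548.3 − 531 = 17.3; midpoint Q̄ = (531 + 548.3)/2 = 539.65.
ΔI = 68330 − 60200 = 8130; midpoint Ī = (60200 + 68330)/2 = 64265.
η = (ΔQ/Q̄) ÷ (ΔI/Ī) = (17.3/539.65) ÷ (8130/64265) = 0.253.

0.253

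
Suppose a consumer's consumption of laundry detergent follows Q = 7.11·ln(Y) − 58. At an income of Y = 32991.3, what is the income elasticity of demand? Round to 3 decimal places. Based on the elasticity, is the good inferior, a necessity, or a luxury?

At Y = 32991.3: Q = 15.972.
dQ/dY = 7.11/Y = 0.000215511 at this income.
η = (dQ/dY)·(Y/Q) = 0.000215511 × (32991.3/15.972) = 0.445.
Since 0 < η < 1, the good is a necessity.

0.445 (necessity)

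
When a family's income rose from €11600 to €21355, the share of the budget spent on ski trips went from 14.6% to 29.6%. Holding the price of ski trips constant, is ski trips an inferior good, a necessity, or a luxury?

luxury

The budget share rises as income rises, so η > 1.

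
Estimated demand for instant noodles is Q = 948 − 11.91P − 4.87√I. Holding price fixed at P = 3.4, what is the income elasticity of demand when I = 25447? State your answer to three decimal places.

At P = 3.4, I = 25447: Q = 130.638.
Holding P constant, ∂Q/∂I = -4.87/(2√I) = -0.0152644.
η_I = (∂Q/∂I)·(I/Q) = -0.0152644 × (25447/130.638) = -2.973.

-2.973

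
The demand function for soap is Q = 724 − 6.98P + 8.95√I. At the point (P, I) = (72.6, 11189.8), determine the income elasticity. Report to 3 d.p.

0.407

At P = 72.6, I = 11189.8: Q = 1164.000.
Holding P constant, ∂Q/∂I = 8.95/(2√I) = 0.042304.
η_I = (∂Q/∂I)·(I/Q) = 0.042304 × (11189.8/1164.000) = 0.407.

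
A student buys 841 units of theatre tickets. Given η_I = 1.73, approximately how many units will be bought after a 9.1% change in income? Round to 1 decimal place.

%ΔQ ≈ η × %ΔI = 1.73 × 9.1% = 15.743%.
New Q ≈ 841 × (1 + 0.15743) = 973.4.

973.4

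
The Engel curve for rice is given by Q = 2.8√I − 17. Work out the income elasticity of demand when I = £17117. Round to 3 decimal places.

0.524

At I = 17117: Q = 349.329.
dQ/dI = 2.8/(2√I) = 0.0107007 at this income.
η = (dQ/dI)·(I/Q) = 0.0107007 × (17117/349.329) = 0.524.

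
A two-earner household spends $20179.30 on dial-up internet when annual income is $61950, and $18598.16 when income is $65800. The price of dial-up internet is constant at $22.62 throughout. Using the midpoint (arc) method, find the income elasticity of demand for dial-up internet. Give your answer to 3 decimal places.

With a constant price, Q₁ = 20179.30/22.62 = 892.100 and Q₂ = 18598.16/22.62 = 822.200 (equivalently, work directly with expenditure since P cancels).
Midpoint %ΔQ = (18598.16 − 20179.30)/19388.73 = -0.08155; midpoint %ΔI = (65800 − 61950)/63875 = 0.06027.
η = -0.08155 / 0.06027 = -1.353.

-1.353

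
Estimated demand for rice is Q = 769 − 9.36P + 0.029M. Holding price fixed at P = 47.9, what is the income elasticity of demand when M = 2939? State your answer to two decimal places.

At P = 47.9, M = 2939: Q = 405.887.
Holding P constant, ∂Q/∂M = 0.029.
η_M = (∂Q/∂M)·(M/Q) = 0.029 × (2939/405.887) = 0.21.

0.21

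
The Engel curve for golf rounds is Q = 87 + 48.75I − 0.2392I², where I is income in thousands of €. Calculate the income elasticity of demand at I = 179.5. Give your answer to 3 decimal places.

At I = 179.5: Q = 1130.5412.
dQ/dI = 48.75 − 0.4784I = -37.12280.
η = (dQ/dI)·(I/Q) = -37.12280 × (179.5/1130.5412) = -5.894.

-5.894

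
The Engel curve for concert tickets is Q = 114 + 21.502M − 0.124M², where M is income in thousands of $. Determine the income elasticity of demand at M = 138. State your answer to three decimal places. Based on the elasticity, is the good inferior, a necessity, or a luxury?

At M = 138: Q = 719.8200.
dQ/dM = 21.502 − 0.248M = -12.72200.
η = (dQ/dM)·(M/Q) = -12.72200 × (138/719.8200) = -2.439.
η < 0 ⇒ inferior good.

-2.439 (inferior good)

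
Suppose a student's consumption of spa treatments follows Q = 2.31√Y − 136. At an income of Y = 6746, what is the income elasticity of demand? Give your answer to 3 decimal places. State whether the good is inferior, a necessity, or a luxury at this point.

At Y = 6746: Q = 53.730.
dQ/dY = 2.31/(2√Y) = 0.0140624 at this income.
η = (dQ/dY)·(Y/Q) = 0.0140624 × (6746/53.730) = 1.766.
Since η > 1, the good is a luxury.

1.766 (luxury)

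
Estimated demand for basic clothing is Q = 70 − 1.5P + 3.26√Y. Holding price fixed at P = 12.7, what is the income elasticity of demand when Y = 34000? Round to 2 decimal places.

At P = 12.7, Y = 34000: Q = 652.064.
Holding P constant, ∂Q/∂Y = 3.26/(2√Y) = 0.00883992.
η_Y = (∂Q/∂Y)·(Y/Q) = 0.00883992 × (34000/652.064) = 0.46.

0.46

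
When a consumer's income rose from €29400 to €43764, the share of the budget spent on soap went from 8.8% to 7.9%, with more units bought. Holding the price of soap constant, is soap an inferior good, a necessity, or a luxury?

necessity

Quantity rises but the budget share falls as income rises, so 0 < η < 1.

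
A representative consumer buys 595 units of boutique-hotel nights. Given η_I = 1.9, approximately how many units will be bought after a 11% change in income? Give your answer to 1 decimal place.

%ΔQ ≈ η × %ΔI = 1.9 × 11% = 20.9%.
New Q ≈ 595 × (1 + 0.209) = 719.4.

719.4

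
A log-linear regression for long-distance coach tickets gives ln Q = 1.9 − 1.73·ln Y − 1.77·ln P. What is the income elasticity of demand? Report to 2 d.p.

-1.73

In a log-linear demand, the coefficient on ln Y is the income elasticity.
So η = -1.73.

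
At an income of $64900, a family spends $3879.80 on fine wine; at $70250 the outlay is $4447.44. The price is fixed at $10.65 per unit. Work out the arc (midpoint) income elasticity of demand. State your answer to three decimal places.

1.722

With a constant price, Q₁ = 3879.80/10.65 = 364.300 and Q₂ = 4447.44/10.65 = 417.600 (equivalently, work directly with expenditure since P cancels).
Midpoint %ΔQ = (4447.44 − 3879.80)/4163.62 = 0.13633; midpoint %ΔI = (70250 − 64900)/67575 = 0.07917.
η = 0.13633 / 0.07917 = 1.722.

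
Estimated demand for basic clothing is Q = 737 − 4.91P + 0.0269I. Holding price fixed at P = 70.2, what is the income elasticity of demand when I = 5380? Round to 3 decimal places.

At P = 70.2, I = 5380: Q = 537.040.
Holding P constant, ∂Q/∂I = 0.0269.
η_I = (∂Q/∂I)·(I/Q) = 0.0269 × (5380/537.040) = 0.269.

0.269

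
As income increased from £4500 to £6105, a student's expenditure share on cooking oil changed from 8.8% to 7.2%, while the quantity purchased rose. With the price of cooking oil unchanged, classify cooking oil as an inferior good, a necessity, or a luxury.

Quantity rises but the budget share falls as income rises, so 0 < η < 1.

necessity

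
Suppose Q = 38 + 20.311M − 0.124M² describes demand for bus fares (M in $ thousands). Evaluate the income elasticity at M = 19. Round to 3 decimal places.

0.782

At M = 19: Q = 379.1450.
dQ/dM = 20.311 − 0.248M = 15.59900.
η = (dQ/dM)·(M/Q) = 15.59900 × (19/379.1450) = 0.782.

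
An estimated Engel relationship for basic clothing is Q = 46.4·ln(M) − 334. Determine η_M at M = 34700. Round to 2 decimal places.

At M = 34700: Q = 151.089.
dQ/dM = 46.4/M = 0.00133718 at this income.
η = (dQ/dM)·(M/Q) = 0.00133718 × (34700/151.089) = 0.31.

0.31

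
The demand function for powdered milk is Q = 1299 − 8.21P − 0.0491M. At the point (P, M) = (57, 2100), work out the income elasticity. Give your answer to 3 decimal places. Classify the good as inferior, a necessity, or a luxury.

-0.142 (inferior good)

At P = 57, M = 2100: Q = 727.920.
Holding P constant, ∂Q/∂M = −0.0491.
η_M = (∂Q/∂M)·(M/Q) = -0.0491 × (2100/727.920) = -0.142.
Since η < 0, this is an inferior good.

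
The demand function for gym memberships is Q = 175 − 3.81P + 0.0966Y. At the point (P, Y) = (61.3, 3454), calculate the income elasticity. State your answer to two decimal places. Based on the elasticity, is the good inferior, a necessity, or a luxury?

1.21 (luxury)

At P = 61.3, Y = 3454: Q = 275.103.
Holding P constant, ∂Q/∂Y = 0.0966.
η_Y = (∂Q/∂Y)·(Y/Q) = 0.0966 × (3454/275.103) = 1.21.
Since η > 1, this is a luxury.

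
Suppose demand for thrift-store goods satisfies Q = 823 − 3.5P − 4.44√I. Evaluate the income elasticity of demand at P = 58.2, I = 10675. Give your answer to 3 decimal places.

At P = 58.2, I = 10675: Q = 160.560.
Holding P constant, ∂Q/∂I = -4.44/(2√I) = -0.0214867.
η_I = (∂Q/∂I)·(I/Q) = -0.0214867 × (10675/160.560) = -1.429.

-1.429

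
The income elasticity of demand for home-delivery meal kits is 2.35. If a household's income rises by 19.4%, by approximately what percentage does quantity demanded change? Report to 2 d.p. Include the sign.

%ΔQ ≈ η × %ΔI = 2.35 × 19.4% = 45.59%.

45.59%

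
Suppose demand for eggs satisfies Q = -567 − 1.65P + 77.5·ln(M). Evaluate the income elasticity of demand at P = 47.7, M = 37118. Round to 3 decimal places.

0.457

At P = 47.7, M = 37118: Q = 169.739.
Holding P constant, ∂Q/∂M = 77.5/M = 0.00208794.
η_M = (∂Q/∂M)·(M/Q) = 0.00208794 × (37118/169.739) = 0.457.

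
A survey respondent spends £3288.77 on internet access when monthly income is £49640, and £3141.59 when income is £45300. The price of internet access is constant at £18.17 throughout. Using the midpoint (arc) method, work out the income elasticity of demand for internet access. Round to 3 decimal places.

0.501

With a constant price, Q₁ = 3288.77/18.17 = 181.000 and Q₂ = 3141.59/18.17 = 172.900 (equivalently, work directly with expenditure since P cancels).
Midpoint %ΔQ = (3141.59 − 3288.77)/3215.18 = -0.04578; midpoint %ΔI = (45300 − 49640)/47470 = -0.09143.
η = -0.04578 / -0.09143 = 0.501.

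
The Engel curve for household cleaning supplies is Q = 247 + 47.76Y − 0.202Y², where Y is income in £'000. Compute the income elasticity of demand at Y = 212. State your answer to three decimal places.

-6.210

At Y = 212: Q = 1293.4320.
dQ/dY = 47.76 − 0.404Y = -37.88800.
η = (dQ/dY)·(Y/Q) = -37.88800 × (212/1293.4320) = -6.210.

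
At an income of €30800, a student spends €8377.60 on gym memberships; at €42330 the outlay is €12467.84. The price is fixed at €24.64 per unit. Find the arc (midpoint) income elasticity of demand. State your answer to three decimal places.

With a constant price, Q₁ = 8377.60/24.64 = 340.000 and Q₂ = 12467.84/24.64 = 506.000 (equivalently, work directly with expenditure since P cancels).
Midpoint %ΔQ = (12467.84 − 8377.60)/10422.72 = 0.39243; midpoint %ΔI = (42330 − 30800)/36565 = 0.31533.
η = 0.39243 / 0.31533 = 1.245.

1.245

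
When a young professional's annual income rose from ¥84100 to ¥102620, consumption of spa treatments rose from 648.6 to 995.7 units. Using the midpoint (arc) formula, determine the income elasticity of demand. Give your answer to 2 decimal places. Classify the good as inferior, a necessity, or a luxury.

2.13 (luxury)

ΔQ = 995.7 − 648.6 = 347.1; midpoint Q̄ = (648.6 + 995.7)/2 = 822.15.
ΔI = 102620 − 84100 = 18520; midpoint Ī = (84100 + 102620)/2 = 93360.
η = (ΔQ/Q̄) ÷ (ΔI/Ī) = (347.1/822.15) ÷ (18520/93360) = 2.13.
η > 1 ⇒ luxury.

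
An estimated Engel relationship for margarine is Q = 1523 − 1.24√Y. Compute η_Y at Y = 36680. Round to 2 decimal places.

-0.09

At Y = 36680: Q = 1285.515.
dQ/dY = -1.24/(2√Y) = -0.00323726 at this income.
η = (dQ/dY)·(Y/Q) = -0.00323726 × (36680/1285.515) = -0.09.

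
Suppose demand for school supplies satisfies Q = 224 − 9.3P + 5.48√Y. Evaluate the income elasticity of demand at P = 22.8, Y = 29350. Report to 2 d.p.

0.49

At P = 22.8, Y = 29350: Q = 950.785.
Holding P constant, ∂Q/∂Y = 5.48/(2√Y) = 0.0159936.
η_Y = (∂Q/∂Y)·(Y/Q) = 0.0159936 × (29350/950.785) = 0.49.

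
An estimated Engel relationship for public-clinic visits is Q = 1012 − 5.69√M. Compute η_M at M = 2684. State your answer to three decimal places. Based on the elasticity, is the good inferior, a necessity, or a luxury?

At M = 2684: Q = 717.216.
dQ/dM = -5.69/(2√M) = -0.054915 at this income.
η = (dQ/dM)·(M/Q) = -0.054915 × (2684/717.216) = -0.206.
Since η < 0, the good is an inferior good.

-0.206 (inferior good)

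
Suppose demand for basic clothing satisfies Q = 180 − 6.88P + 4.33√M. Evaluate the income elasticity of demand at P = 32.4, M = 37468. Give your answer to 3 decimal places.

At P = 32.4, M = 37468: Q = 795.231.
Holding P constant, ∂Q/∂M = 4.33/(2√M) = 0.0111848.
η_M = (∂Q/∂M)·(M/Q) = 0.0111848 × (37468/795.231) = 0.527.

0.527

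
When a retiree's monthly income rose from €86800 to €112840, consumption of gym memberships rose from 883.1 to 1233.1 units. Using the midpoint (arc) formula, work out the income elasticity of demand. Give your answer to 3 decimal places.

1.268

ΔQ = 1233.1 − 883.1 = 350; midpoint Q̄ = (883.1 + 1233.1)/2 = 1058.1.
ΔI = 112840 − 86800 = 26040; midpoint Ī = (86800 + 112840)/2 = 99820.
η = (ΔQ/Q̄) ÷ (ΔI/Ī) = (350/1058.1) ÷ (26040/99820) = 1.268.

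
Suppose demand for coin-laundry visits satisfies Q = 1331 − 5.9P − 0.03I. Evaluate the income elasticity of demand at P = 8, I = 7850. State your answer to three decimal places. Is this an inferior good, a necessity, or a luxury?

At P = 8, I = 7850: Q = 1048.300.
Holding P constant, ∂Q/∂I = −0.03.
η_I = (∂Q/∂I)·(I/Q) = -0.03 × (7850/1048.300) = -0.225.
Since η < 0, this is an inferior good.

-0.225 (inferior good)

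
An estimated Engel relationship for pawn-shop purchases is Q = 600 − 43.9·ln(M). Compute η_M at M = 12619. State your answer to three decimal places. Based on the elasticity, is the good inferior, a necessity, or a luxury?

-0.237 (inferior good)

At M = 12619: Q = 185.454.
dQ/dM = -43.9/M = -0.00347888 at this income.
η = (dQ/dM)·(M/Q) = -0.00347888 × (12619/185.454) = -0.237.
Since η < 0, the good is an inferior good.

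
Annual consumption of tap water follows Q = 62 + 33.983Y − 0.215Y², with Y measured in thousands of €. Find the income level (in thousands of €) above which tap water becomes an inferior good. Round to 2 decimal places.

79.03

dQ/dY = 33.983 − 0.43Y.
The good is inferior where dQ/dY < 0. Setting dQ/dY = 0 gives Y = 33.983 / 0.43 = 79.03.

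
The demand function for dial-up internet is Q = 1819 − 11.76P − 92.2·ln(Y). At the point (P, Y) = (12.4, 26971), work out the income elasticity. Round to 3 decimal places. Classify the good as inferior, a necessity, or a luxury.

At P = 12.4, Y = 26971: Q = 732.504.
Holding P constant, ∂Q/∂Y = -92.2/Y = -0.00341849.
η_Y = (∂Q/∂Y)·(Y/Q) = -0.00341849 × (26971/732.504) = -0.126.
Since η < 0, this is an inferior good.

-0.126 (inferior good)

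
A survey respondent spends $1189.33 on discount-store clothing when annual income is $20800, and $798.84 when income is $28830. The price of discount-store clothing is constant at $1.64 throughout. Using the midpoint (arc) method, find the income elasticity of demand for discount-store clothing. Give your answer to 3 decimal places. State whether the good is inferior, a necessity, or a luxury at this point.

With a constant price, Q₁ = 1189.33/1.64 = 725.201 and Q₂ = 798.84/1.64 = 487.098 (equivalently, work directly with expenditure since P cancels).
Midpoint %ΔQ = (798.84 − 1189.33)/994.09 = -0.39281; midpoint %ΔI = (28830 − 20800)/24815 = 0.32359.
η = -0.39281 / 0.32359 = -1.214.
η < 0 ⇒ inferior good.

-1.214 (inferior good)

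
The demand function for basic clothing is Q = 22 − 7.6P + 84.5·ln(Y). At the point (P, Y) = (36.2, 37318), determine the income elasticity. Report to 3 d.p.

0.133

At P = 36.2, Y = 37318: Q = 636.431.
Holding P constant, ∂Q/∂Y = 84.5/Y = 0.00226432.
η_Y = (∂Q/∂Y)·(Y/Q) = 0.00226432 × (37318/636.431) = 0.133.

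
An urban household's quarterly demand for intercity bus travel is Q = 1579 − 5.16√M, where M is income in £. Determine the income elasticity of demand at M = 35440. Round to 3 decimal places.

At M = 35440: Q = 607.603.
dQ/dM = -5.16/(2√M) = -0.0137048 at this income.
η = (dQ/dM)·(M/Q) = -0.0137048 × (35440/607.603) = -0.799.

-0.799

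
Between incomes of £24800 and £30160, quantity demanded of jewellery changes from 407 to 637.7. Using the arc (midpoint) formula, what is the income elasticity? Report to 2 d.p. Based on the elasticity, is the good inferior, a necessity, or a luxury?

2.26 (luxury)

ΔQ = 637.7 − 407 = 230.7; midpoint Q̄ = (407 + 637.7)/2 = 522.35.
ΔI = 30160 − 24800 = 5360; midpoint Ī = (24800 + 30160)/2 = 27480.
η = (ΔQ/Q̄) ÷ (ΔI/Ī) = (230.7/522.35) ÷ (5360/27480) = 2.26.
η > 1 ⇒ luxury.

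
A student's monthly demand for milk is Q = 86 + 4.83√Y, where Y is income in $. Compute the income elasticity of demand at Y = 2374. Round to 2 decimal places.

0.37

At Y = 2374: Q = 321.336.
dQ/dY = 4.83/(2√Y) = 0.0495652 at this income.
η = (dQ/dY)·(Y/Q) = 0.0495652 × (2374/321.336) = 0.37.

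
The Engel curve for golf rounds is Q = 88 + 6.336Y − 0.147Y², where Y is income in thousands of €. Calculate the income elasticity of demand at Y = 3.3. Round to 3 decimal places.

0.165

At Y = 3.3: Q = 107.3080.
dQ/dY = 6.336 − 0.294Y = 5.36580.
η = (dQ/dY)·(Y/Q) = 5.36580 × (3.3/107.3080) = 0.165.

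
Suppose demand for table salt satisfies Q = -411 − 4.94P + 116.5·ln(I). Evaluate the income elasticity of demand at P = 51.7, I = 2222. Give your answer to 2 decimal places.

0.50

At P = 51.7, I = 2222: Q = 231.370.
Holding P constant, ∂Q/∂I = 116.5/I = 0.0524302.
η_I = (∂Q/∂I)·(I/Q) = 0.0524302 × (2222/231.370) = 0.50.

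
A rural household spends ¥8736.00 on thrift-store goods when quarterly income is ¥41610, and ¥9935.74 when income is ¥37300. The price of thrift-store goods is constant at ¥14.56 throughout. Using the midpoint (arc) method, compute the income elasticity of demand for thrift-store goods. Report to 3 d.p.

-1.176

With a constant price, Q₁ = 8736.00/14.56 = 600.000 and Q₂ = 9935.74/14.56 = 682.400 (equivalently, work directly with expenditure since P cancels).
Midpoint %ΔQ = (9935.74 − 8736.00)/9335.87 = 0.12851; midpoint %ΔI = (37300 − 41610)/39455 = -0.10924.
η = 0.12851 / -0.10924 = -1.176.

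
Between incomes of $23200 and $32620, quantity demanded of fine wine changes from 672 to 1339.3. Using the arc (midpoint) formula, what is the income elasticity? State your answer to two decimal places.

ΔQ = 1339.3 − 672 = 667.3; midpoint Q̄ = (672 + 1339.3)/2 = 1005.65.
ΔI = 32620 − 23200 = 9420; midpoint Ī = (23200 + 32620)/2 = 27910.
η = (ΔQ/Q̄) ÷ (ΔI/Ī) = (667.3/1005.65) ÷ (9420/27910) = 1.97.

1.97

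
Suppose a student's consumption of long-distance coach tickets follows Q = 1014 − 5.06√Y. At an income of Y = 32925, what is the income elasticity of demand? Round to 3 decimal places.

At Y = 32925: Q = 95.850.
dQ/dY = -5.06/(2√Y) = -0.013943 at this income.
η = (dQ/dY)·(Y/Q) = -0.013943 × (32925/95.850) = -4.789.

-4.789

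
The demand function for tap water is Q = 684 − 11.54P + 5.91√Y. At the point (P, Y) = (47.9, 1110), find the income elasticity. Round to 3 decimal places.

0.300

At P = 47.9, Y = 1110: Q = 328.135.
Holding P constant, ∂Q/∂Y = 5.91/(2√Y) = 0.0886944.
η_Y = (∂Q/∂Y)·(Y/Q) = 0.0886944 × (1110/328.135) = 0.300.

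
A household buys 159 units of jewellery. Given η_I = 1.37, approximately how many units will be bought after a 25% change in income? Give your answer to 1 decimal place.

213.5

%ΔQ ≈ η × %ΔI = 1.37 × 25% = 34.25%.
New Q ≈ 159 × (1 + 0.3425) = 213.5.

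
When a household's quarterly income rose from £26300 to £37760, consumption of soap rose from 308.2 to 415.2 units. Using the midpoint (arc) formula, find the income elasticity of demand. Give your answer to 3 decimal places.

0.827

ΔQ = 415.2 − 308.2 = 107; midpoint Q̄ = (308.2 + 415.2)/2 = 361.7.
ΔI = 37760 − 26300 = 11460; midpoint Ī = (26300 + 37760)/2 = 32030.
η = (ΔQ/Q̄) ÷ (ΔI/Ī) = (107/361.7) ÷ (11460/32030) = 0.827.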